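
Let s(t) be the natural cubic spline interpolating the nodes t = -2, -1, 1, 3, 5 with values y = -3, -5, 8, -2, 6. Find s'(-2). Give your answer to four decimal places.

-4.2256

Let m_i = s''(x_i). Step sizes h_i = 1, 2, 2, 2; slopes of the chords Δ_i = (y_(i+1) - y_i)/h_i = -2, 13/2, -5, 4.
  1·m_0 + 6·m_1 + 2·m_2 = 6(Δ_1 - Δ_0) = 51
  2·m_1 + 8·m_2 + 2·m_3 = 6(Δ_2 - Δ_1) = -69
  2·m_2 + 8·m_3 + 2·m_4 = 6(Δ_3 - Δ_2) = 54
Natural end conditions: m_0 = m_4 = 0.
Solving: m_0 = 0, m_1 = 1095/82, m_2 = -597/41, m_3 = 426/41, m_4 = 0.
On [-2, -1], s'(t) = b_0 + 2c_0·(t + 2) + 3d_0·(t + 2)² with b_0 = Δ_0 - h_0(2m_0 + m_1)/6 = -693/164, c_0 = m_0/2 = 0, d_0 = (m_1 - m_0)/(6h_0) = 365/164. So s'(-2) = -693/164.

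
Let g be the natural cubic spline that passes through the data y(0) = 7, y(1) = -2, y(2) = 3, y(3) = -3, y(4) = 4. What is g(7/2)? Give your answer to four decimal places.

Put m_i = g'' at the i-th knot. Here h = (1, 1, 1, 1) and Δ = (-9, 5, -6, 7), so the interior equations h_(i-1)·m_(i-1) + 2(h_(i-1)+h_i)·m_i + h_i·m_(i+1) = 6(Δ_i − Δ_(i-1)) read
  1·m_0 + 4·m_1 + 1·m_2 = 6(Δ_1 - Δ_0) = 84
  1·m_1 + 4·m_2 + 1·m_3 = 6(Δ_2 - Δ_1) = -66
  1·m_2 + 4·m_3 + 1·m_4 = 6(Δ_3 - Δ_2) = 78
Natural end conditions: m_0 = m_4 = 0.
Solving the tridiagonal system: m_0 = 0, m_1 = 801/28, m_2 = -213/7, m_3 = 759/28, m_4 = 0.
On [3, 4], g(x) = -3 - 57/28·(x - 3) + 759/56·(x - 3)² - 253/56·(x - 3)³.
With (x - 3) = 1/2: g(7/2) = -535/448.

-1.1942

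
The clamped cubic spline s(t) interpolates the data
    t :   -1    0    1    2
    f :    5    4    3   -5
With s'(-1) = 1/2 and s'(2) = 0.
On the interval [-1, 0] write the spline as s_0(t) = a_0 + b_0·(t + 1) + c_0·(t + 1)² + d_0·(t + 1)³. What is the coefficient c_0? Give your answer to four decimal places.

With m_i denoting the second derivative at x_i, h_i = 1, 1, 1, and Δ_i = (y_(i+1) − y_i)/h_i = -1, -1, -8:
  1·m_0 + 4·m_1 + 1·m_2 = 6(Δ_1 - Δ_0) = 0
  1·m_1 + 4·m_2 + 1·m_3 = 6(Δ_2 - Δ_1) = -42
Clamped end conditions give two more equations: 2h_0·m_0 + h_0·m_1 = 6(Δ_0 - s'(-1)) = -9 and h_2·m_2 + 2h_2·m_3 = 6(s'(2) - Δ_2) = 48.
Solving the tridiagonal system: m_0 = -122/15, m_1 = 109/15, m_2 = -314/15, m_3 = 517/15.
On [-1, 0], with s_0(t) = a_0 + b_0·(t + 1) + c_0·(t + 1)² + d_0·(t + 1)³: c_0 = m_0/2 = -61/15, d_0 = (m_1 - m_0)/(6h_0) = 77/30, b_0 = Δ_0 - h_0(2m_0 + m_1)/6 = 1/2.

-4.0667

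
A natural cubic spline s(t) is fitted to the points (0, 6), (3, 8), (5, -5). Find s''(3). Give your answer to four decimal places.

-4.3000

With σ_i denoting the second derivative at x_i, h_i = 3, 2, and Δ_i = (y_(i+1) − y_i)/h_i = 2/3, -13/2:
  3·σ_0 + 10·σ_1 + 2·σ_2 = 6(Δ_1 - Δ_0) = -43
Natural end conditions: σ_0 = σ_2 = 0.
Solving: σ_0 = 0, σ_1 = -43/10, σ_2 = 0.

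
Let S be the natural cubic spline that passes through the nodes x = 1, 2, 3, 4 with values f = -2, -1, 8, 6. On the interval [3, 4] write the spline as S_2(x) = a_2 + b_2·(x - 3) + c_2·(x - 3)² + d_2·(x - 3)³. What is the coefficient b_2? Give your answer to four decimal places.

4.9333

With M_i denoting the second derivative at x_i, h_i = 1, 1, 1, and Δ_i = (y_(i+1) − y_i)/h_i = 1, 9, -2:
  1·M_0 + 4·M_1 + 1·M_2 = 6(Δ_1 - Δ_0) = 48
  1·M_1 + 4·M_2 + 1·M_3 = 6(Δ_2 - Δ_1) = -66
Natural end conditions: M_0 = M_3 = 0.
Solving the tridiagonal system: M_0 = 0, M_1 = 86/5, M_2 = -104/5, M_3 = 0.
On [3, 4], with S_2(x) = a_2 + b_2·(x - 3) + c_2·(x - 3)² + d_2·(x - 3)³: c_2 = M_2/2 = -52/5, d_2 = (M_3 - M_2)/(6h_2) = 52/15, b_2 = Δ_2 - h_2(2M_2 + M_3)/6 = 74/15.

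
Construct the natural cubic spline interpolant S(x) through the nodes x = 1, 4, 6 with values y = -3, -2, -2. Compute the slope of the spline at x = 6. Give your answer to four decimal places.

-0.0667

With M_i denoting the second derivative at x_i, h_i = 3, 2, and Δ_i = (y_(i+1) − y_i)/h_i = 1/3, 0:
  3·M_0 + 10·M_1 + 2·M_2 = 6(Δ_1 - Δ_0) = -2
Natural end conditions: M_0 = M_2 = 0.
Hence M_0 = 0, M_1 = -1/5, M_2 = 0.
On [4, 6], S'(x) = b_1 + 2c_1·(x - 4) + 3d_1·(x - 4)² with b_1 = Δ_1 - h_1(2M_1 + M_2)/6 = 2/15, c_1 = M_1/2 = -1/10, d_1 = (M_2 - M_1)/(6h_1) = 1/60. So S'(6) = -1/15.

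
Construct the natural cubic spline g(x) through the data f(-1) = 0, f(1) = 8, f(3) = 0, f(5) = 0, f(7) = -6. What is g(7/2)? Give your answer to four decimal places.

-0.6881

Let σ_i = g''(x_i). Step sizes h_i = 2, 2, 2, 2; slopes of the chords Δ_i = (y_(i+1) - y_i)/h_i = 4, -4, 0, -3.
  2·σ_0 + 8·σ_1 + 2·σ_2 = 6(Δ_1 - Δ_0) = -48
  2·σ_1 + 8·σ_2 + 2·σ_3 = 6(Δ_2 - Δ_1) = 24
  2·σ_2 + 8·σ_3 + 2·σ_4 = 6(Δ_3 - Δ_2) = -18
Natural end conditions: σ_0 = σ_4 = 0.
Solving: σ_0 = 0, σ_1 = -417/56, σ_2 = 81/14, σ_3 = -207/56, σ_4 = 0.
On [3, 5], g(x) = 0 - 21/8·(x - 3) + 81/28·(x - 3)² - 177/224·(x - 3)³.
With (x - 3) = 1/2: g(7/2) = -1233/1792.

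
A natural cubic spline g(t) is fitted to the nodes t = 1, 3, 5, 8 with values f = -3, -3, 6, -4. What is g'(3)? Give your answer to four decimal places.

3.1930

Let σ_i = g''(x_i). Step sizes h_i = 2, 2, 3; slopes of the chords Δ_i = (y_(i+1) - y_i)/h_i = 0, 9/2, -10/3.
  2·σ_0 + 8·σ_1 + 2·σ_2 = 6(Δ_1 - Δ_0) = 27
  2·σ_1 + 10·σ_2 + 3·σ_3 = 6(Δ_2 - Δ_1) = -47
Natural end conditions: σ_0 = σ_3 = 0.
Solving: σ_0 = 0, σ_1 = 91/19, σ_2 = -215/38, σ_3 = 0.
On [3, 5], g'(t) = b_1 + 2c_1·(t - 3) + 3d_1·(t - 3)² with b_1 = Δ_1 - h_1(2σ_1 + σ_2)/6 = 182/57, c_1 = σ_1/2 = 91/38, d_1 = (σ_2 - σ_1)/(6h_1) = -397/456. So g'(3) = 182/57.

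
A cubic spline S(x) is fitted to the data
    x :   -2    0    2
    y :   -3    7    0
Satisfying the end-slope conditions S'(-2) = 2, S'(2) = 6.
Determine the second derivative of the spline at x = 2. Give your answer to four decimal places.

21.6250

Let m_i = S''(x_i). Step sizes h_i = 2, 2; slopes of the chords Δ_i = (y_(i+1) - y_i)/h_i = 5, -7/2.
  2·m_0 + 8·m_1 + 2·m_2 = 6(Δ_1 - Δ_0) = -51
Clamped end conditions give two more equations: 2h_0·m_0 + h_0·m_1 = 6(Δ_0 - S'(-2)) = 18 and h_1·m_1 + 2h_1·m_2 = 6(S'(2) - Δ_1) = 57.
Solving: m_0 = 95/8, m_1 = -59/4, m_2 = 173/8.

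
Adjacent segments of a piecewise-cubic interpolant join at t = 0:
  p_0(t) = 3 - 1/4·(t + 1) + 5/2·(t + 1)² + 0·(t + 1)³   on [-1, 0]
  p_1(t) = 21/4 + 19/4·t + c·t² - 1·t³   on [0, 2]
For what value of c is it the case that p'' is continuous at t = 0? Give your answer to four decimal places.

p_0''(t) = 5 + 0·(t + 1), so p_0''(0) = 5. On the right, p_1''(0) = 2c, so c = 5/2.

2.5000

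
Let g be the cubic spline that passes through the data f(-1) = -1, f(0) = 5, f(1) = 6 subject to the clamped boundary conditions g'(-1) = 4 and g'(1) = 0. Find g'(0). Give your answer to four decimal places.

Let m_i = g''(x_i). Step sizes h_i = 1, 1; slopes of the chords Δ_i = (y_(i+1) - y_i)/h_i = 6, 1.
  1·m_0 + 4·m_1 + 1·m_2 = 6(Δ_1 - Δ_0) = -30
Clamped end conditions give two more equations: 2h_0·m_0 + h_0·m_1 = 6(Δ_0 - g'(-1)) = 12 and h_1·m_1 + 2h_1·m_2 = 6(g'(1) - Δ_1) = -6.
Solving the tridiagonal system: m_0 = 23/2, m_1 = -11, m_2 = 5/2.
On [0, 1], g'(t) = b_1 + 2c_1·t + 3d_1·t² with b_1 = Δ_1 - h_1(2m_1 + m_2)/6 = 17/4, c_1 = m_1/2 = -11/2, d_1 = (m_2 - m_1)/(6h_1) = 9/4. So g'(0) = 17/4.

4.2500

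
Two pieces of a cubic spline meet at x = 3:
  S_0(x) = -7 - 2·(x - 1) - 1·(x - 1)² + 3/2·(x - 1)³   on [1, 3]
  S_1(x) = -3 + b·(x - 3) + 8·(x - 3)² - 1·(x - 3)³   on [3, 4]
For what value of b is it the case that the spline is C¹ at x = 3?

S_0'(x) = -2 - 2·(x - 1) + 9/2·(x - 1)², so S_0'(3) = 12. On the right, S_1'(3) = b, so b = 12.

12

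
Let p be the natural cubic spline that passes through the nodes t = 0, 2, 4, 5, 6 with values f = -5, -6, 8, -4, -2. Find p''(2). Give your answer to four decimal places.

12.5893

Let M_i = p''(x_i). Step sizes h_i = 2, 2, 1, 1; slopes of the chords Δ_i = (y_(i+1) - y_i)/h_i = -1/2, 7, -12, 2.
  2·M_0 + 8·M_1 + 2·M_2 = 6(Δ_1 - Δ_0) = 45
  2·M_1 + 6·M_2 + 1·M_3 = 6(Δ_2 - Δ_1) = -114
  1·M_2 + 4·M_3 + 1·M_4 = 6(Δ_3 - Δ_2) = 84
Natural end conditions: M_0 = M_4 = 0.
Hence M_0 = 0, M_1 = 705/56, M_2 = -195/7, M_3 = 783/28, M_4 = 0.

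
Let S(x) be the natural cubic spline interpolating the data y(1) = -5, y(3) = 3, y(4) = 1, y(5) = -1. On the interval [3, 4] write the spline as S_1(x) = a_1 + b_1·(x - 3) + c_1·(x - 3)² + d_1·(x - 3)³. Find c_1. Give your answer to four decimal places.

-3.1304

Put M_i = S'' at the i-th knot. Here h = (2, 1, 1) and Δ = (4, -2, -2), so the interior equations h_(i-1)·M_(i-1) + 2(h_(i-1)+h_i)·M_i + h_i·M_(i+1) = 6(Δ_i − Δ_(i-1)) read
  2·M_0 + 6·M_1 + 1·M_2 = 6(Δ_1 - Δ_0) = -36
  1·M_1 + 4·M_2 + 1·M_3 = 6(Δ_2 - Δ_1) = 0
Natural end conditions: M_0 = M_3 = 0.
Solving: M_0 = 0, M_1 = -144/23, M_2 = 36/23, M_3 = 0.
On [3, 4], with S_1(x) = a_1 + b_1·(x - 3) + c_1·(x - 3)² + d_1·(x - 3)³: c_1 = M_1/2 = -72/23, d_1 = (M_2 - M_1)/(6h_1) = 30/23, b_1 = Δ_1 - h_1(2M_1 + M_2)/6 = -4/23.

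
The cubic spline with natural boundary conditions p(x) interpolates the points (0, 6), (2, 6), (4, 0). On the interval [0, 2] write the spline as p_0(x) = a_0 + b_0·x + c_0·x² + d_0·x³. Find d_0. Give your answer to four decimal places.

-0.1875

Let σ_i = p''(x_i). Step sizes h_i = 2, 2; slopes of the chords Δ_i = (y_(i+1) - y_i)/h_i = 0, -3.
  2·σ_0 + 8·σ_1 + 2·σ_2 = 6(Δ_1 - Δ_0) = -18
Natural end conditions: σ_0 = σ_2 = 0.
Solving the tridiagonal system: σ_0 = 0, σ_1 = -9/4, σ_2 = 0.
On [0, 2], with p_0(x) = a_0 + b_0·x + c_0·x² + d_0·x³: c_0 = σ_0/2 = 0, d_0 = (σ_1 - σ_0)/(6h_0) = -3/16, b_0 = Δ_0 - h_0(2σ_0 + σ_1)/6 = 3/4.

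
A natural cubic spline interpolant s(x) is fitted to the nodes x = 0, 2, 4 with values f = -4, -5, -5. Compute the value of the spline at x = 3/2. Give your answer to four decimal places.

Let σ_i = s''(x_i). Step sizes h_i = 2, 2; slopes of the chords Δ_i = (y_(i+1) - y_i)/h_i = -1/2, 0.
  2·σ_0 + 8·σ_1 + 2·σ_2 = 6(Δ_1 - Δ_0) = 3
Natural end conditions: σ_0 = σ_2 = 0.
Hence σ_0 = 0, σ_1 = 3/8, σ_2 = 0.
On [0, 2], s(x) = -4 - 5/8·x + 0·x² + 1/32·x³.
With x = 3/2: s(3/2) = -1237/256.

-4.8320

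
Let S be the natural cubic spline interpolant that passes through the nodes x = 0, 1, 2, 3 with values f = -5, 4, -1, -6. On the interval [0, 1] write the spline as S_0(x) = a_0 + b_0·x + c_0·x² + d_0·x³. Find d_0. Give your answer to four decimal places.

-3.7333

Let M_i = S''(x_i). Step sizes h_i = 1, 1, 1; slopes of the chords Δ_i = (y_(i+1) - y_i)/h_i = 9, -5, -5.
  1·M_0 + 4·M_1 + 1·M_2 = 6(Δ_1 - Δ_0) = -84
  1·M_1 + 4·M_2 + 1·M_3 = 6(Δ_2 - Δ_1) = 0
Natural end conditions: M_0 = M_3 = 0.
Forward elimination and back-substitution give M_0 = 0, M_1 = -112/5, M_2 = 28/5, M_3 = 0.
On [0, 1], with S_0(x) = a_0 + b_0·x + c_0·x² + d_0·x³: c_0 = M_0/2 = 0, d_0 = (M_1 - M_0)/(6h_0) = -56/15, b_0 = Δ_0 - h_0(2M_0 + M_1)/6 = 191/15.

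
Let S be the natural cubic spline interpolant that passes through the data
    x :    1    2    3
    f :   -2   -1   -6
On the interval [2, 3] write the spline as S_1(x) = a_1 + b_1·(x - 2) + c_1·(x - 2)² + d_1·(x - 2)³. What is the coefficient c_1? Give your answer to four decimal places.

With m_i denoting the second derivative at x_i, h_i = 1, 1, and Δ_i = (y_(i+1) − y_i)/h_i = 1, -5:
  1·m_0 + 4·m_1 + 1·m_2 = 6(Δ_1 - Δ_0) = -36
Natural end conditions: m_0 = m_2 = 0.
Forward elimination and back-substitution give m_0 = 0, m_1 = -9, m_2 = 0.
On [2, 3], with S_1(x) = a_1 + b_1·(x - 2) + c_1·(x - 2)² + d_1·(x - 2)³: c_1 = m_1/2 = -9/2, d_1 = (m_2 - m_1)/(6h_1) = 3/2, b_1 = Δ_1 - h_1(2m_1 + m_2)/6 = -2.

-4.5000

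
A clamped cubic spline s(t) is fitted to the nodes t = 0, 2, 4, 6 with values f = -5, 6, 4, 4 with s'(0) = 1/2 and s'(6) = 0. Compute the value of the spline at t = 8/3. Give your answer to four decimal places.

6.8148

Put σ_i = s'' at the i-th knot. Here h = (2, 2, 2) and Δ = (11/2, -1, 0), so the interior equations h_(i-1)·σ_(i-1) + 2(h_(i-1)+h_i)·σ_i + h_i·σ_(i+1) = 6(Δ_i − Δ_(i-1)) read
  2·σ_0 + 8·σ_1 + 2·σ_2 = 6(Δ_1 - Δ_0) = -39
  2·σ_1 + 8·σ_2 + 2·σ_3 = 6(Δ_2 - Δ_1) = 6
Clamped end conditions give two more equations: 2h_0·σ_0 + h_0·σ_1 = 6(Δ_0 - s'(0)) = 30 and h_2·σ_2 + 2h_2·σ_3 = 6(s'(6) - Δ_2) = 0.
Hence σ_0 = 71/6, σ_1 = -26/3, σ_2 = 10/3, σ_3 = -5/3.
On [2, 4], s(t) = 6 + 11/3·(t - 2) - 13/3·(t - 2)² + 1·(t - 2)³.
With (t - 2) = 2/3: s(8/3) = 184/27.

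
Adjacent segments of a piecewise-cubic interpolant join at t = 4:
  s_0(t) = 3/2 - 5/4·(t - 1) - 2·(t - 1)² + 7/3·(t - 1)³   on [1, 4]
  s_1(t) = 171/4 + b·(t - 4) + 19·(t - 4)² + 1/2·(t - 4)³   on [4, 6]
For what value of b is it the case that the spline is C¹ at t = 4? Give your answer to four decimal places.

s_0'(t) = -5/4 - 4·(t - 1) + 7·(t - 1)², so s_0'(4) = 199/4. On the right, s_1'(4) = b, so b = 199/4.

49.7500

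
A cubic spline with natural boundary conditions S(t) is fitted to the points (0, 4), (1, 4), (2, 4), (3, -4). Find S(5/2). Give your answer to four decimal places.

Write σ_i for S''(x_i). With h_i = 1, 1, 1 and divided differences Δ_i = 0, 0, -8, the continuity of S' gives the tridiagonal system
  1·σ_0 + 4·σ_1 + 1·σ_2 = 6(Δ_1 - Δ_0) = 0
  1·σ_1 + 4·σ_2 + 1·σ_3 = 6(Δ_2 - Δ_1) = -48
Natural end conditions: σ_0 = σ_3 = 0.
Solving: σ_0 = 0, σ_1 = 16/5, σ_2 = -64/5, σ_3 = 0.
On [2, 3], S(t) = 4 - 56/15·(t - 2) - 32/5·(t - 2)² + 32/15·(t - 2)³.
With (t - 2) = 1/2: S(5/2) = 4/5.

0.8000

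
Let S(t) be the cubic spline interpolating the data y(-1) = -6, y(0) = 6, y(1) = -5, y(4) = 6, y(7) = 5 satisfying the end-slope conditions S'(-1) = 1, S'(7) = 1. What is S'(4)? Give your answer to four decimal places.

Write m_i for S''(x_i). With h_i = 1, 1, 3, 3 and divided differences Δ_i = 12, -11, 11/3, -1/3, the continuity of S' gives the tridiagonal system
  1·m_0 + 4·m_1 + 1·m_2 = 6(Δ_1 - Δ_0) = -138
  1·m_1 + 8·m_2 + 3·m_3 = 6(Δ_2 - Δ_1) = 88
  3·m_2 + 12·m_3 + 3·m_4 = 6(Δ_3 - Δ_2) = -24
Clamped end conditions give two more equations: 2h_0·m_0 + h_0·m_1 = 6(Δ_0 - S'(-1)) = 66 and h_3·m_3 + 2h_3·m_4 = 6(S'(7) - Δ_3) = 8.
Solving: m_0 = 3385/56, m_1 = -1537/28, m_2 = 169/8, m_3 = -731/84, m_4 = 955/168.
On [4, 7], S'(t) = b_3 + 2c_3·(t - 4) + 3d_3·(t - 4)² with b_3 = Δ_3 - h_3(2m_3 + m_4)/6 = 619/112, c_3 = m_3/2 = -731/168, d_3 = (m_4 - m_3)/(6h_3) = 2417/3024. So S'(4) = 619/112.

5.5268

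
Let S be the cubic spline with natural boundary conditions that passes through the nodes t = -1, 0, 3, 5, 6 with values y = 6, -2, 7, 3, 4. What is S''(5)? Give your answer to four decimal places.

5.4670

Put M_i = S'' at the i-th knot. Here h = (1, 3, 2, 1) and Δ = (-8, 3, -2, 1), so the interior equations h_(i-1)·M_(i-1) + 2(h_(i-1)+h_i)·M_i + h_i·M_(i+1) = 6(Δ_i − Δ_(i-1)) read
  1·M_0 + 8·M_1 + 3·M_2 = 6(Δ_1 - Δ_0) = 66
  3·M_1 + 10·M_2 + 2·M_3 = 6(Δ_2 - Δ_1) = -30
  2·M_2 + 6·M_3 + 1·M_4 = 6(Δ_3 - Δ_2) = 18
Natural end conditions: M_0 = M_4 = 0.
Forward elimination and back-substitution give M_0 = 0, M_1 = 2172/197, M_2 = -1458/197, M_3 = 1077/197, M_4 = 0.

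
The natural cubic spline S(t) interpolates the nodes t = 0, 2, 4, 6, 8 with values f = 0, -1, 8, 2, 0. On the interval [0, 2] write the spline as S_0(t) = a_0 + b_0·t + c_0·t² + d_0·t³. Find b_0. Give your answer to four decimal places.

Put σ_i = S'' at the i-th knot. Here h = (2, 2, 2, 2) and Δ = (-1/2, 9/2, -3, -1), so the interior equations h_(i-1)·σ_(i-1) + 2(h_(i-1)+h_i)·σ_i + h_i·σ_(i+1) = 6(Δ_i − Δ_(i-1)) read
  2·σ_0 + 8·σ_1 + 2·σ_2 = 6(Δ_1 - Δ_0) = 30
  2·σ_1 + 8·σ_2 + 2·σ_3 = 6(Δ_2 - Δ_1) = -45
  2·σ_2 + 8·σ_3 + 2·σ_4 = 6(Δ_3 - Δ_2) = 12
Natural end conditions: σ_0 = σ_4 = 0.
Forward elimination and back-substitution give σ_0 = 0, σ_1 = 321/56, σ_2 = -111/14, σ_3 = 195/56, σ_4 = 0.
On [0, 2], with S_0(t) = a_0 + b_0·t + c_0·t² + d_0·t³: c_0 = σ_0/2 = 0, d_0 = (σ_1 - σ_0)/(6h_0) = 107/224, b_0 = Δ_0 - h_0(2σ_0 + σ_1)/6 = -135/56.

-2.4107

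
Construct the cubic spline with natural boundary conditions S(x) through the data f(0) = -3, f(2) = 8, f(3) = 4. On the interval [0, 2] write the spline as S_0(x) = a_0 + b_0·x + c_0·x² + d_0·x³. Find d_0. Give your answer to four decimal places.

-0.7917

Write M_i for S''(x_i). With h_i = 2, 1 and divided differences Δ_i = 11/2, -4, the continuity of S' gives the tridiagonal system
  2·M_0 + 6·M_1 + 1·M_2 = 6(Δ_1 - Δ_0) = -57
Natural end conditions: M_0 = M_2 = 0.
Solving: M_0 = 0, M_1 = -19/2, M_2 = 0.
On [0, 2], with S_0(x) = a_0 + b_0·x + c_0·x² + d_0·x³: c_0 = M_0/2 = 0, d_0 = (M_1 - M_0)/(6h_0) = -19/24, b_0 = Δ_0 - h_0(2M_0 + M_1)/6 = 26/3.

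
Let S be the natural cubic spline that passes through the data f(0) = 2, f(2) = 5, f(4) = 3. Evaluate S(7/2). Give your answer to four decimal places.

3.7930

With σ_i denoting the second derivative at x_i, h_i = 2, 2, and Δ_i = (y_(i+1) − y_i)/h_i = 3/2, -1:
  2·σ_0 + 8·σ_1 + 2·σ_2 = 6(Δ_1 - Δ_0) = -15
Natural end conditions: σ_0 = σ_2 = 0.
Forward elimination and back-substitution give σ_0 = 0, σ_1 = -15/8, σ_2 = 0.
On [2, 4], S(x) = 5 + 1/4·(x - 2) - 15/16·(x - 2)² + 5/32·(x - 2)³.
With (x - 2) = 3/2: S(7/2) = 971/256.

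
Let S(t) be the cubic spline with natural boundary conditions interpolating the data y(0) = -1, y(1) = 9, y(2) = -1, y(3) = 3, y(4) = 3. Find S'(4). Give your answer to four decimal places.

-2.4286

Put M_i = S'' at the i-th knot. Here h = (1, 1, 1, 1) and Δ = (10, -10, 4, 0), so the interior equations h_(i-1)·M_(i-1) + 2(h_(i-1)+h_i)·M_i + h_i·M_(i+1) = 6(Δ_i − Δ_(i-1)) read
  1·M_0 + 4·M_1 + 1·M_2 = 6(Δ_1 - Δ_0) = -120
  1·M_1 + 4·M_2 + 1·M_3 = 6(Δ_2 - Δ_1) = 84
  1·M_2 + 4·M_3 + 1·M_4 = 6(Δ_3 - Δ_2) = -24
Natural end conditions: M_0 = M_4 = 0.
Hence M_0 = 0, M_1 = -270/7, M_2 = 240/7, M_3 = -102/7, M_4 = 0.
On [3, 4], S'(t) = b_3 + 2c_3·(t - 3) + 3d_3·(t - 3)² with b_3 = Δ_3 - h_3(2M_3 + M_4)/6 = 34/7, c_3 = M_3/2 = -51/7, d_3 = (M_4 - M_3)/(6h_3) = 17/7. So S'(4) = -17/7.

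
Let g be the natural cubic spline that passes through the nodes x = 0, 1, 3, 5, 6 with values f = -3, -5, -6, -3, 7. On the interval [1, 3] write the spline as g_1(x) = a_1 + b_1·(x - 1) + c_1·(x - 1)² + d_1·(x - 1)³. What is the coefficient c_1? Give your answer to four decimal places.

0.9500

Write M_i for g''(x_i). With h_i = 1, 2, 2, 1 and divided differences Δ_i = -2, -1/2, 3/2, 10, the continuity of g' gives the tridiagonal system
  1·M_0 + 6·M_1 + 2·M_2 = 6(Δ_1 - Δ_0) = 9
  2·M_1 + 8·M_2 + 2·M_3 = 6(Δ_2 - Δ_1) = 12
  2·M_2 + 6·M_3 + 1·M_4 = 6(Δ_3 - Δ_2) = 51
Natural end conditions: M_0 = M_4 = 0.
Hence M_0 = 0, M_1 = 19/10, M_2 = -6/5, M_3 = 89/10, M_4 = 0.
On [1, 3], with g_1(x) = a_1 + b_1·(x - 1) + c_1·(x - 1)² + d_1·(x - 1)³: c_1 = M_1/2 = 19/20, d_1 = (M_2 - M_1)/(6h_1) = -31/120, b_1 = Δ_1 - h_1(2M_1 + M_2)/6 = -41/30.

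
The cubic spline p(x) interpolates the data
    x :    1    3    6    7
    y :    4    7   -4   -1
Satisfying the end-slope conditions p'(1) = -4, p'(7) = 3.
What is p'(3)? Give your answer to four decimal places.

Put M_i = p'' at the i-th knot. Here h = (2, 3, 1) and Δ = (3/2, -11/3, 3), so the interior equations h_(i-1)·M_(i-1) + 2(h_(i-1)+h_i)·M_i + h_i·M_(i+1) = 6(Δ_i − Δ_(i-1)) read
  2·M_0 + 10·M_1 + 3·M_2 = 6(Δ_1 - Δ_0) = -31
  3·M_1 + 8·M_2 + 1·M_3 = 6(Δ_2 - Δ_1) = 40
Clamped end conditions give two more equations: 2h_0·M_0 + h_0·M_1 = 6(Δ_0 - p'(1)) = 33 and h_2·M_2 + 2h_2·M_3 = 6(p'(7) - Δ_2) = 0.
Hence M_0 = 961/78, M_1 = -635/78, M_2 = 335/39, M_3 = -335/78.
On [3, 6], p'(x) = b_1 + 2c_1·(x - 3) + 3d_1·(x - 3)² with b_1 = Δ_1 - h_1(2M_1 + M_2)/6 = 7/39, c_1 = M_1/2 = -635/156, d_1 = (M_2 - M_1)/(6h_1) = 145/156. So p'(3) = 7/39.

0.1795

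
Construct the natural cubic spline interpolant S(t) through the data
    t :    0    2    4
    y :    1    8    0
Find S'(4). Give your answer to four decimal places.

-5.8750

Put M_i = S'' at the i-th knot. Here h = (2, 2) and Δ = (7/2, -4), so the interior equations h_(i-1)·M_(i-1) + 2(h_(i-1)+h_i)·M_i + h_i·M_(i+1) = 6(Δ_i − Δ_(i-1)) read
  2·M_0 + 8·M_1 + 2·M_2 = 6(Δ_1 - Δ_0) = -45
Natural end conditions: M_0 = M_2 = 0.
Solving the tridiagonal system: M_0 = 0, M_1 = -45/8, M_2 = 0.
On [2, 4], S'(t) = b_1 + 2c_1·(t - 2) + 3d_1·(t - 2)² with b_1 = Δ_1 - h_1(2M_1 + M_2)/6 = -1/4, c_1 = M_1/2 = -45/16, d_1 = (M_2 - M_1)/(6h_1) = 15/32. So S'(4) = -47/8.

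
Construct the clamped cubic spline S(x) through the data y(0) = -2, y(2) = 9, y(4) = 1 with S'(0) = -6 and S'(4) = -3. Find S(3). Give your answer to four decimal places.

6.5938

With m_i denoting the second derivative at x_i, h_i = 2, 2, and Δ_i = (y_(i+1) − y_i)/h_i = 11/2, -4:
  2·m_0 + 8·m_1 + 2·m_2 = 6(Δ_1 - Δ_0) = -57
Clamped end conditions give two more equations: 2h_0·m_0 + h_0·m_1 = 6(Δ_0 - S'(0)) = 69 and h_1·m_1 + 2h_1·m_2 = 6(S'(4) - Δ_1) = 6.
Solving the tridiagonal system: m_0 = 201/8, m_1 = -63/4, m_2 = 75/8.
On [2, 4], S(x) = 9 + 27/8·(x - 2) - 63/8·(x - 2)² + 67/32·(x - 2)³.
With (x - 2) = 1: S(3) = 211/32.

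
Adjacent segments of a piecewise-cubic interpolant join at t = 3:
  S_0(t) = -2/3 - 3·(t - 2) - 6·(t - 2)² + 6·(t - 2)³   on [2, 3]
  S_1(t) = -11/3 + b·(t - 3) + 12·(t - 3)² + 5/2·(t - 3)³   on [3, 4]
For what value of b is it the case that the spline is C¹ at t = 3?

3

S_0'(t) = -3 - 12·(t - 2) + 18·(t - 2)², so S_0'(3) = 3. On the right, S_1'(3) = b, so b = 3.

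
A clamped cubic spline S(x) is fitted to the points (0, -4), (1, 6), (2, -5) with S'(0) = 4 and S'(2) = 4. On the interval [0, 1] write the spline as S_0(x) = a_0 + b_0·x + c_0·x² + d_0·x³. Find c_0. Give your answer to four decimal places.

Let σ_i = S''(x_i). Step sizes h_i = 1, 1; slopes of the chords Δ_i = (y_(i+1) - y_i)/h_i = 10, -11.
  1·σ_0 + 4·σ_1 + 1·σ_2 = 6(Δ_1 - Δ_0) = -126
Clamped end conditions give two more equations: 2h_0·σ_0 + h_0·σ_1 = 6(Δ_0 - S'(0)) = 36 and h_1·σ_1 + 2h_1·σ_2 = 6(S'(2) - Δ_1) = 90.
Forward elimination and back-substitution give σ_0 = 99/2, σ_1 = -63, σ_2 = 153/2.
On [0, 1], with S_0(x) = a_0 + b_0·x + c_0·x² + d_0·x³: c_0 = σ_0/2 = 99/4, d_0 = (σ_1 - σ_0)/(6h_0) = -75/4, b_0 = Δ_0 - h_0(2σ_0 + σ_1)/6 = 4.

24.7500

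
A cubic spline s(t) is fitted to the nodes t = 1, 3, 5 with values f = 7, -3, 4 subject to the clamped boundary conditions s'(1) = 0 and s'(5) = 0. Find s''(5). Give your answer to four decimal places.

Put M_i = s'' at the i-th knot. Here h = (2, 2) and Δ = (-5, 7/2), so the interior equations h_(i-1)·M_(i-1) + 2(h_(i-1)+h_i)·M_i + h_i·M_(i+1) = 6(Δ_i − Δ_(i-1)) read
  2·M_0 + 8·M_1 + 2·M_2 = 6(Δ_1 - Δ_0) = 51
Clamped end conditions give two more equations: 2h_0·M_0 + h_0·M_1 = 6(Δ_0 - s'(1)) = -30 and h_1·M_1 + 2h_1·M_2 = 6(s'(5) - Δ_1) = -21.
Solving: M_0 = -111/8, M_1 = 51/4, M_2 = -93/8.

-11.6250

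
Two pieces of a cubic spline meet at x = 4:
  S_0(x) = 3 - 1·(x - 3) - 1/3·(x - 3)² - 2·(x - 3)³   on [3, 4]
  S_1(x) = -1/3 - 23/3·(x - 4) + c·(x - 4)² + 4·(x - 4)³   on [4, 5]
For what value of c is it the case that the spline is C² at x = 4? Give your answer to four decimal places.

-6.3333

S_0''(x) = -2/3 - 12·(x - 3), so S_0''(4) = -38/3. On the right, S_1''(4) = 2c, so c = -19/3.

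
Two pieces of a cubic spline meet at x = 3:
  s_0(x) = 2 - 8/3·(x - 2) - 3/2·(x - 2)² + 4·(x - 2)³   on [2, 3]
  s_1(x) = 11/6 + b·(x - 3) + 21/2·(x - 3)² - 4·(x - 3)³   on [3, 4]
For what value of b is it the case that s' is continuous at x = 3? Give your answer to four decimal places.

6.3333

s_0'(x) = -8/3 - 3·(x - 2) + 12·(x - 2)², so s_0'(3) = 19/3. On the right, s_1'(3) = b, so b = 19/3.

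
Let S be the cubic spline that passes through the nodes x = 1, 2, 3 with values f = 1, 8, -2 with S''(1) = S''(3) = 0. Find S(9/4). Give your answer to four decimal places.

Let m_i = S''(x_i). Step sizes h_i = 1, 1; slopes of the chords Δ_i = (y_(i+1) - y_i)/h_i = 7, -10.
  1·m_0 + 4·m_1 + 1·m_2 = 6(Δ_1 - Δ_0) = -102
Natural end conditions: m_0 = m_2 = 0.
Solving the tridiagonal system: m_0 = 0, m_1 = -51/2, m_2 = 0.
On [2, 3], S(x) = 8 - 3/2·(x - 2) - 51/4·(x - 2)² + 17/4·(x - 2)³.
With (x - 2) = 1/4: S(9/4) = 1765/256.

6.8945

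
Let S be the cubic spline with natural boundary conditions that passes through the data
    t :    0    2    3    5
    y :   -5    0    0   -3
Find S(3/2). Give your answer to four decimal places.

With M_i denoting the second derivative at x_i, h_i = 2, 1, 2, and Δ_i = (y_(i+1) − y_i)/h_i = 5/2, 0, -3/2:
  2·M_0 + 6·M_1 + 1·M_2 = 6(Δ_1 - Δ_0) = -15
  1·M_1 + 6·M_2 + 2·M_3 = 6(Δ_2 - Δ_1) = -9
Natural end conditions: M_0 = M_3 = 0.
Forward elimination and back-substitution give M_0 = 0, M_1 = -81/35, M_2 = -39/35, M_3 = 0.
On [0, 2], S(t) = -5 + 229/70·t + 0·t² - 27/140·t³.
With t = 3/2: S(3/2) = -119/160.

-0.7438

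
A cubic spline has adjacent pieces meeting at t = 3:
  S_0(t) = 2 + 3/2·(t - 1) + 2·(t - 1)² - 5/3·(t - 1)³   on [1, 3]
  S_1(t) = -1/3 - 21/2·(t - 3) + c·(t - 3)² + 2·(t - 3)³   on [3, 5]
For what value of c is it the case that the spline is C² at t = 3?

-8

S_0''(t) = 4 - 10·(t - 1), so S_0''(3) = -16. On the right, S_1''(3) = 2c, so c = -8.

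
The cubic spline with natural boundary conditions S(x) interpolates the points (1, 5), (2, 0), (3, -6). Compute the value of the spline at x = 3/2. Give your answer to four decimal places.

2.5938

With m_i denoting the second derivative at x_i, h_i = 1, 1, and Δ_i = (y_(i+1) − y_i)/h_i = -5, -6:
  1·m_0 + 4·m_1 + 1·m_2 = 6(Δ_1 - Δ_0) = -6
Natural end conditions: m_0 = m_2 = 0.
Forward elimination and back-substitution give m_0 = 0, m_1 = -3/2, m_2 = 0.
On [1, 2], S(x) = 5 - 19/4·(x - 1) + 0·(x - 1)² - 1/4·(x - 1)³.
With (x - 1) = 1/2: S(3/2) = 83/32.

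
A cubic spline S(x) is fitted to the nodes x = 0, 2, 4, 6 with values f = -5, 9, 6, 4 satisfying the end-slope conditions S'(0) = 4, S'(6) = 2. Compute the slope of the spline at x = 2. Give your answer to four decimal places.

3.9667

Let M_i = S''(x_i). Step sizes h_i = 2, 2, 2; slopes of the chords Δ_i = (y_(i+1) - y_i)/h_i = 7, -3/2, -1.
  2·M_0 + 8·M_1 + 2·M_2 = 6(Δ_1 - Δ_0) = -51
  2·M_1 + 8·M_2 + 2·M_3 = 6(Δ_2 - Δ_1) = 3
Clamped end conditions give two more equations: 2h_0·M_0 + h_0·M_1 = 6(Δ_0 - S'(0)) = 18 and h_2·M_2 + 2h_2·M_3 = 6(S'(6) - Δ_2) = 18.
Solving the tridiagonal system: M_0 = 271/30, M_1 = -136/15, M_2 = 26/15, M_3 = 109/30.
On [2, 4], S'(x) = b_1 + 2c_1·(x - 2) + 3d_1·(x - 2)² with b_1 = Δ_1 - h_1(2M_1 + M_2)/6 = 119/30, c_1 = M_1/2 = -68/15, d_1 = (M_2 - M_1)/(6h_1) = 9/10. So S'(2) = 119/30.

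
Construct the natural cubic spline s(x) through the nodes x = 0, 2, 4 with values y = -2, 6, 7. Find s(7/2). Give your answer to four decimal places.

7.1602

Write M_i for s''(x_i). With h_i = 2, 2 and divided differences Δ_i = 4, 1/2, the continuity of s' gives the tridiagonal system
  2·M_0 + 8·M_1 + 2·M_2 = 6(Δ_1 - Δ_0) = -21
Natural end conditions: M_0 = M_2 = 0.
Solving: M_0 = 0, M_1 = -21/8, M_2 = 0.
On [2, 4], s(x) = 6 + 9/4·(x - 2) - 21/16·(x - 2)² + 7/32·(x - 2)³.
With (x - 2) = 3/2: s(7/2) = 1833/256.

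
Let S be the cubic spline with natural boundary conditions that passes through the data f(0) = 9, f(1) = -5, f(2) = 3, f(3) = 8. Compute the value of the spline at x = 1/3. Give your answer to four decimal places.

2.5358

Put m_i = S'' at the i-th knot. Here h = (1, 1, 1) and Δ = (-14, 8, 5), so the interior equations h_(i-1)·m_(i-1) + 2(h_(i-1)+h_i)·m_i + h_i·m_(i+1) = 6(Δ_i − Δ_(i-1)) read
  1·m_0 + 4·m_1 + 1·m_2 = 6(Δ_1 - Δ_0) = 132
  1·m_1 + 4·m_2 + 1·m_3 = 6(Δ_2 - Δ_1) = -18
Natural end conditions: m_0 = m_3 = 0.
Solving: m_0 = 0, m_1 = 182/5, m_2 = -68/5, m_3 = 0.
On [0, 1], S(x) = 9 - 301/15·x + 0·x² + 91/15·x³.
With x = 1/3: S(1/3) = 1027/405.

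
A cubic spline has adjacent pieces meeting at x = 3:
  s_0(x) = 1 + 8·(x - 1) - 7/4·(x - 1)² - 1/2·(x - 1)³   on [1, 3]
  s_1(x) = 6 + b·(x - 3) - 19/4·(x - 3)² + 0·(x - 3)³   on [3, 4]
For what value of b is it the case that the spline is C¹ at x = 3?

-5

s_0'(x) = 8 - 7/2·(x - 1) - 3/2·(x - 1)², so s_0'(3) = -5. On the right, s_1'(3) = b, so b = -5.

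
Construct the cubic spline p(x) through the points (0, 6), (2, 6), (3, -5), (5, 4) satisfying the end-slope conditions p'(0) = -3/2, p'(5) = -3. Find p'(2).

With M_i denoting the second derivative at x_i, h_i = 2, 1, 2, and Δ_i = (y_(i+1) − y_i)/h_i = 0, -11, 9/2:
  2·M_0 + 6·M_1 + 1·M_2 = 6(Δ_1 - Δ_0) = -66
  1·M_1 + 6·M_2 + 2·M_3 = 6(Δ_2 - Δ_1) = 93
Clamped end conditions give two more equations: 2h_0·M_0 + h_0·M_1 = 6(Δ_0 - p'(0)) = 9 and h_2·M_2 + 2h_2·M_3 = 6(p'(5) - Δ_2) = -45.
Hence M_0 = 12, M_1 = -39/2, M_2 = 27, M_3 = -99/4.
On [2, 3], p'(x) = b_1 + 2c_1·(x - 2) + 3d_1·(x - 2)² with b_1 = Δ_1 - h_1(2M_1 + M_2)/6 = -9, c_1 = M_1/2 = -39/4, d_1 = (M_2 - M_1)/(6h_1) = 31/4. So p'(2) = -9.

-9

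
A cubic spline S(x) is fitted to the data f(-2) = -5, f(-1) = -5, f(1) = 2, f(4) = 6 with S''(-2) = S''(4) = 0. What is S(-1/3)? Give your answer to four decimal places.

-3.2840

Write M_i for S''(x_i). With h_i = 1, 2, 3 and divided differences Δ_i = 0, 7/2, 4/3, the continuity of S' gives the tridiagonal system
  1·M_0 + 6·M_1 + 2·M_2 = 6(Δ_1 - Δ_0) = 21
  2·M_1 + 10·M_2 + 3·M_3 = 6(Δ_2 - Δ_1) = -13
Natural end conditions: M_0 = M_3 = 0.
Forward elimination and back-substitution give M_0 = 0, M_1 = 59/14, M_2 = -15/7, M_3 = 0.
On [-1, 1], S(x) = -5 + 59/42·(x + 1) + 59/28·(x + 1)² - 89/168·(x + 1)³.
With (x + 1) = 2/3: S(-1/3) = -266/81.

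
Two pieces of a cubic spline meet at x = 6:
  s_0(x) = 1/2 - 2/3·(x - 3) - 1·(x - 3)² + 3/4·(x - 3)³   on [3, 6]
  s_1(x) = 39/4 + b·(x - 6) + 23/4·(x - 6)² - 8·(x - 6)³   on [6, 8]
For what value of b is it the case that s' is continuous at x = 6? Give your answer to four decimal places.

13.5833

s_0'(x) = -2/3 - 2·(x - 3) + 9/4·(x - 3)², so s_0'(6) = 163/12. On the right, s_1'(6) = b, so b = 163/12.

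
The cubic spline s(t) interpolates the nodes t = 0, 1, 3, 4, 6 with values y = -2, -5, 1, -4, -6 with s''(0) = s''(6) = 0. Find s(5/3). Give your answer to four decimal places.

-3.0542

Let σ_i = s''(x_i). Step sizes h_i = 1, 2, 1, 2; slopes of the chords Δ_i = (y_(i+1) - y_i)/h_i = -3, 3, -5, -1.
  1·σ_0 + 6·σ_1 + 2·σ_2 = 6(Δ_1 - Δ_0) = 36
  2·σ_1 + 6·σ_2 + 1·σ_3 = 6(Δ_2 - Δ_1) = -48
  1·σ_2 + 6·σ_3 + 2·σ_4 = 6(Δ_3 - Δ_2) = 24
Natural end conditions: σ_0 = σ_4 = 0.
Solving: σ_0 = 0, σ_1 = 314/31, σ_2 = -384/31, σ_3 = 188/31, σ_4 = 0.
On [1, 3], s(t) = -5 + 35/93·(t - 1) + 157/31·(t - 1)² - 349/186·(t - 1)³.
With (t - 1) = 2/3: s(5/3) = -7669/2511.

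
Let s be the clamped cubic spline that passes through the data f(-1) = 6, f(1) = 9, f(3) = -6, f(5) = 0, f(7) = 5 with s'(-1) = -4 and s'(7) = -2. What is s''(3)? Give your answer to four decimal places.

11.6875

With σ_i denoting the second derivative at x_i, h_i = 2, 2, 2, 2, and Δ_i = (y_(i+1) − y_i)/h_i = 3/2, -15/2, 3, 5/2:
  2·σ_0 + 8·σ_1 + 2·σ_2 = 6(Δ_1 - Δ_0) = -54
  2·σ_1 + 8·σ_2 + 2·σ_3 = 6(Δ_2 - Δ_1) = 63
  2·σ_2 + 8·σ_3 + 2·σ_4 = 6(Δ_3 - Δ_2) = -3
Clamped end conditions give two more equations: 2h_0·σ_0 + h_0·σ_1 = 6(Δ_0 - s'(-1)) = 33 and h_3·σ_3 + 2h_3·σ_4 = 6(s'(7) - Δ_3) = -27.
Solving the tridiagonal system: σ_0 = 1675/112, σ_1 = -751/56, σ_2 = 187/16, σ_3 = -103/56, σ_4 = -653/112.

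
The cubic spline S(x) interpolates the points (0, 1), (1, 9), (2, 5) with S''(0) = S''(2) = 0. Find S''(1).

-18

With M_i denoting the second derivative at x_i, h_i = 1, 1, and Δ_i = (y_(i+1) − y_i)/h_i = 8, -4:
  1·M_0 + 4·M_1 + 1·M_2 = 6(Δ_1 - Δ_0) = -72
Natural end conditions: M_0 = M_2 = 0.
Hence M_0 = 0, M_1 = -18, M_2 = 0.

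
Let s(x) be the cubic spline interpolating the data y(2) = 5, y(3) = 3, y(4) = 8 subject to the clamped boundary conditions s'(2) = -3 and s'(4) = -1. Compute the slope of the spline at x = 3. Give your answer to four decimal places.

With m_i denoting the second derivative at x_i, h_i = 1, 1, and Δ_i = (y_(i+1) − y_i)/h_i = -2, 5:
  1·m_0 + 4·m_1 + 1·m_2 = 6(Δ_1 - Δ_0) = 42
Clamped end conditions give two more equations: 2h_0·m_0 + h_0·m_1 = 6(Δ_0 - s'(2)) = 6 and h_1·m_1 + 2h_1·m_2 = 6(s'(4) - Δ_1) = -36.
Solving the tridiagonal system: m_0 = -13/2, m_1 = 19, m_2 = -55/2.
On [3, 4], s'(x) = b_1 + 2c_1·(x - 3) + 3d_1·(x - 3)² with b_1 = Δ_1 - h_1(2m_1 + m_2)/6 = 13/4, c_1 = m_1/2 = 19/2, d_1 = (m_2 - m_1)/(6h_1) = -31/4. So s'(3) = 13/4.

3.2500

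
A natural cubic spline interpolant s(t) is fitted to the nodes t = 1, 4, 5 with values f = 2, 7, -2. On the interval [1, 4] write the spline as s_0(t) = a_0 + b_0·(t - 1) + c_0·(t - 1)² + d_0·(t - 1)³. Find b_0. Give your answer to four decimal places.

5.6667

With M_i denoting the second derivative at x_i, h_i = 3, 1, and Δ_i = (y_(i+1) − y_i)/h_i = 5/3, -9:
  3·M_0 + 8·M_1 + 1·M_2 = 6(Δ_1 - Δ_0) = -64
Natural end conditions: M_0 = M_2 = 0.
Solving the tridiagonal system: M_0 = 0, M_1 = -8, M_2 = 0.
On [1, 4], with s_0(t) = a_0 + b_0·(t - 1) + c_0·(t - 1)² + d_0·(t - 1)³: c_0 = M_0/2 = 0, d_0 = (M_1 - M_0)/(6h_0) = -4/9, b_0 = Δ_0 - h_0(2M_0 + M_1)/6 = 17/3.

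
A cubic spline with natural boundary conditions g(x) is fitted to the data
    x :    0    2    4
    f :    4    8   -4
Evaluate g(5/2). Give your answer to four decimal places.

With M_i denoting the second derivative at x_i, h_i = 2, 2, and Δ_i = (y_(i+1) − y_i)/h_i = 2, -6:
  2·M_0 + 8·M_1 + 2·M_2 = 6(Δ_1 - Δ_0) = -48
Natural end conditions: M_0 = M_2 = 0.
Forward elimination and back-substitution give M_0 = 0, M_1 = -6, M_2 = 0.
On [2, 4], g(x) = 8 - 2·(x - 2) - 3·(x - 2)² + 1/2·(x - 2)³.
With (x - 2) = 1/2: g(5/2) = 101/16.

6.3125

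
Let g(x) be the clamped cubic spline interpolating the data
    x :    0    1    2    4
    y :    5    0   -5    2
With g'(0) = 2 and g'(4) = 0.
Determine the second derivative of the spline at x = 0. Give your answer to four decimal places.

-22.3182

With m_i denoting the second derivative at x_i, h_i = 1, 1, 2, and Δ_i = (y_(i+1) − y_i)/h_i = -5, -5, 7/2:
  1·m_0 + 4·m_1 + 1·m_2 = 6(Δ_1 - Δ_0) = 0
  1·m_1 + 6·m_2 + 2·m_3 = 6(Δ_2 - Δ_1) = 51
Clamped end conditions give two more equations: 2h_0·m_0 + h_0·m_1 = 6(Δ_0 - g'(0)) = -42 and h_2·m_2 + 2h_2·m_3 = 6(g'(4) - Δ_2) = -21.
Forward elimination and back-substitution give m_0 = -491/22, m_1 = 29/11, m_2 = 259/22, m_3 = -245/22.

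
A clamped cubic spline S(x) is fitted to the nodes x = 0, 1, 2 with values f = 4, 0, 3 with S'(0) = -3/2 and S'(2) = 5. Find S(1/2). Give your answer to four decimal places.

2.0156

Let M_i = S''(x_i). Step sizes h_i = 1, 1; slopes of the chords Δ_i = (y_(i+1) - y_i)/h_i = -4, 3.
  1·M_0 + 4·M_1 + 1·M_2 = 6(Δ_1 - Δ_0) = 42
Clamped end conditions give two more equations: 2h_0·M_0 + h_0·M_1 = 6(Δ_0 - S'(0)) = -15 and h_1·M_1 + 2h_1·M_2 = 6(S'(2) - Δ_1) = 12.
Solving the tridiagonal system: M_0 = -59/4, M_1 = 29/2, M_2 = -5/4.
On [0, 1], S(x) = 4 - 3/2·x - 59/8·x² + 39/8·x³.
With x = 1/2: S(1/2) = 129/64.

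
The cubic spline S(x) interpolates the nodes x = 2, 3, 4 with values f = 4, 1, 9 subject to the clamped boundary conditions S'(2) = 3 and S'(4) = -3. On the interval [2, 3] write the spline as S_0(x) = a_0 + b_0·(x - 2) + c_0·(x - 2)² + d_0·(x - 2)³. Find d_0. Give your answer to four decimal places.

12.7500

Write M_i for S''(x_i). With h_i = 1, 1 and divided differences Δ_i = -3, 8, the continuity of S' gives the tridiagonal system
  1·M_0 + 4·M_1 + 1·M_2 = 6(Δ_1 - Δ_0) = 66
Clamped end conditions give two more equations: 2h_0·M_0 + h_0·M_1 = 6(Δ_0 - S'(2)) = -36 and h_1·M_1 + 2h_1·M_2 = 6(S'(4) - Δ_1) = -66.
Solving: M_0 = -75/2, M_1 = 39, M_2 = -105/2.
On [2, 3], with S_0(x) = a_0 + b_0·(x - 2) + c_0·(x - 2)² + d_0·(x - 2)³: c_0 = M_0/2 = -75/4, d_0 = (M_1 - M_0)/(6h_0) = 51/4, b_0 = Δ_0 - h_0(2M_0 + M_1)/6 = 3.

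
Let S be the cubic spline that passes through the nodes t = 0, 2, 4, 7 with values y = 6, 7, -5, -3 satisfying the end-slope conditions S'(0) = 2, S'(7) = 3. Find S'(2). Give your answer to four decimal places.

-3.4865

With M_i denoting the second derivative at x_i, h_i = 2, 2, 3, and Δ_i = (y_(i+1) − y_i)/h_i = 1/2, -6, 2/3:
  2·M_0 + 8·M_1 + 2·M_2 = 6(Δ_1 - Δ_0) = -39
  2·M_1 + 10·M_2 + 3·M_3 = 6(Δ_2 - Δ_1) = 40
Clamped end conditions give two more equations: 2h_0·M_0 + h_0·M_1 = 6(Δ_0 - S'(0)) = -9 and h_2·M_2 + 2h_2·M_3 = 6(S'(7) - Δ_2) = 14.
Hence M_0 = 73/74, M_1 = -479/74, M_2 = 200/37, M_3 = -41/111.
On [2, 4], S'(t) = b_1 + 2c_1·(t - 2) + 3d_1·(t - 2)² with b_1 = Δ_1 - h_1(2M_1 + M_2)/6 = -129/37, c_1 = M_1/2 = -479/148, d_1 = (M_2 - M_1)/(6h_1) = 293/296. So S'(2) = -129/37.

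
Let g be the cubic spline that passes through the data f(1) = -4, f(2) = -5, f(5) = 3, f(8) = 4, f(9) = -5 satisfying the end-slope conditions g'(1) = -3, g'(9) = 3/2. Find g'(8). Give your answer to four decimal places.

With m_i denoting the second derivative at x_i, h_i = 1, 3, 3, 1, and Δ_i = (y_(i+1) − y_i)/h_i = -1, 8/3, 1/3, -9:
  1·m_0 + 8·m_1 + 3·m_2 = 6(Δ_1 - Δ_0) = 22
  3·m_1 + 12·m_2 + 3·m_3 = 6(Δ_2 - Δ_1) = -14
  3·m_2 + 8·m_3 + 1·m_4 = 6(Δ_3 - Δ_2) = -56
Clamped end conditions give two more equations: 2h_0·m_0 + h_0·m_1 = 6(Δ_0 - g'(1)) = 12 and h_3·m_3 + 2h_3·m_4 = 6(g'(9) - Δ_3) = 63.
Forward elimination and back-substitution give m_0 = 419/80, m_1 = 61/40, m_2 = 73/48, m_3 = -491/40, m_4 = 3011/80.
On [8, 9], g'(t) = b_3 + 2c_3·(t - 8) + 3d_3·(t - 8)² with b_3 = Δ_3 - h_3(2m_3 + m_4)/6 = -1789/160, c_3 = m_3/2 = -491/80, d_3 = (m_4 - m_3)/(6h_3) = 1331/160. So g'(8) = -1789/160.

-11.1813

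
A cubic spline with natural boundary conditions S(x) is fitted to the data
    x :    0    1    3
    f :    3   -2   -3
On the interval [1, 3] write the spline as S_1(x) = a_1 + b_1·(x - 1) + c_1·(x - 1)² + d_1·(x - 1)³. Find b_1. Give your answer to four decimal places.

Put M_i = S'' at the i-th knot. Here h = (1, 2) and Δ = (-5, -1/2), so the interior equations h_(i-1)·M_(i-1) + 2(h_(i-1)+h_i)·M_i + h_i·M_(i+1) = 6(Δ_i − Δ_(i-1)) read
  1·M_0 + 6·M_1 + 2·M_2 = 6(Δ_1 - Δ_0) = 27
Natural end conditions: M_0 = M_2 = 0.
Solving: M_0 = 0, M_1 = 9/2, M_2 = 0.
On [1, 3], with S_1(x) = a_1 + b_1·(x - 1) + c_1·(x - 1)² + d_1·(x - 1)³: c_1 = M_1/2 = 9/4, d_1 = (M_2 - M_1)/(6h_1) = -3/8, b_1 = Δ_1 - h_1(2M_1 + M_2)/6 = -7/2.

-3.5000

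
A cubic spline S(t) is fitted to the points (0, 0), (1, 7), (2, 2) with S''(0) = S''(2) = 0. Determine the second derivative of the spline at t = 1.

-18

Put σ_i = S'' at the i-th knot. Here h = (1, 1) and Δ = (7, -5), so the interior equations h_(i-1)·σ_(i-1) + 2(h_(i-1)+h_i)·σ_i + h_i·σ_(i+1) = 6(Δ_i − Δ_(i-1)) read
  1·σ_0 + 4·σ_1 + 1·σ_2 = 6(Δ_1 - Δ_0) = -72
Natural end conditions: σ_0 = σ_2 = 0.
Hence σ_0 = 0, σ_1 = -18, σ_2 = 0.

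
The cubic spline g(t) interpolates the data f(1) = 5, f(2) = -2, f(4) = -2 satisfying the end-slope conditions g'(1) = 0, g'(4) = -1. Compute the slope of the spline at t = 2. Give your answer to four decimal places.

With M_i denoting the second derivative at x_i, h_i = 1, 2, and Δ_i = (y_(i+1) − y_i)/h_i = -7, 0:
  1·M_0 + 6·M_1 + 2·M_2 = 6(Δ_1 - Δ_0) = 42
Clamped end conditions give two more equations: 2h_0·M_0 + h_0·M_1 = 6(Δ_0 - g'(1)) = -42 and h_1·M_1 + 2h_1·M_2 = 6(g'(4) - Δ_1) = -6.
Forward elimination and back-substitution give M_0 = -85/3, M_1 = 44/3, M_2 = -53/6.
On [2, 4], g'(t) = b_1 + 2c_1·(t - 2) + 3d_1·(t - 2)² with b_1 = Δ_1 - h_1(2M_1 + M_2)/6 = -41/6, c_1 = M_1/2 = 22/3, d_1 = (M_2 - M_1)/(6h_1) = -47/24. So g'(2) = -41/6.

-6.8333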